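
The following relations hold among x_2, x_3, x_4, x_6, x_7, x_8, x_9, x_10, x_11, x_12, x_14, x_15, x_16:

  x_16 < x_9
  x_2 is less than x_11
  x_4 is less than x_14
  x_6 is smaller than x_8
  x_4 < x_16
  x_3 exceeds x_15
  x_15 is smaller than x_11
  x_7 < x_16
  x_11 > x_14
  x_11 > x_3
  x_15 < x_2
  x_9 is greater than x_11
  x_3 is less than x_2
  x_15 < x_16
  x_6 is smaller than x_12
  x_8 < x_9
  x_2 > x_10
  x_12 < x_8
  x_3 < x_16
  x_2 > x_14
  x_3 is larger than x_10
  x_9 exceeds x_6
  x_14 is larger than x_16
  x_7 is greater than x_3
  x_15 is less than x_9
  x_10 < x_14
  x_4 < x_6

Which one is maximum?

x_4 is not greatest since x_4 < x_16; x_15 is not greatest since x_15 < x_3; x_10 is not greatest since x_10 < x_2; x_3 is not greatest since x_3 < x_7; x_7 is not greatest since x_7 < x_16; x_16 is not greatest since x_16 < x_14; x_14 is not greatest since x_14 < x_11; x_6 is not greatest since x_6 < x_8; x_2 is not greatest since x_2 < x_11; x_12 is not greatest since x_12 < x_8; x_8 is not greatest since x_8 < x_9; x_11 is not greatest since x_11 < x_9.
Only x_9 has nothing above it, so x_9 is the maximum.

x_9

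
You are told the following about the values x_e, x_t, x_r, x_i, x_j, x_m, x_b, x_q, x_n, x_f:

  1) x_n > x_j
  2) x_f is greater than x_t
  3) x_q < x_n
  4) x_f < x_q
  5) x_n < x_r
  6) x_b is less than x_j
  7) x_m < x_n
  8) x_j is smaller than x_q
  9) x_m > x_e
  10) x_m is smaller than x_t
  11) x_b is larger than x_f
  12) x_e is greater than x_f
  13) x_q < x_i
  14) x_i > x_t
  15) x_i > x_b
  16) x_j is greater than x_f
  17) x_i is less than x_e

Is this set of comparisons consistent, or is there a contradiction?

inconsistent

We have x_m < x_t stated directly, yet also x_t < x_f < x_b < x_j < x_q < x_i < x_e < x_m by chaining the others — so x_t < x_m. Contradiction.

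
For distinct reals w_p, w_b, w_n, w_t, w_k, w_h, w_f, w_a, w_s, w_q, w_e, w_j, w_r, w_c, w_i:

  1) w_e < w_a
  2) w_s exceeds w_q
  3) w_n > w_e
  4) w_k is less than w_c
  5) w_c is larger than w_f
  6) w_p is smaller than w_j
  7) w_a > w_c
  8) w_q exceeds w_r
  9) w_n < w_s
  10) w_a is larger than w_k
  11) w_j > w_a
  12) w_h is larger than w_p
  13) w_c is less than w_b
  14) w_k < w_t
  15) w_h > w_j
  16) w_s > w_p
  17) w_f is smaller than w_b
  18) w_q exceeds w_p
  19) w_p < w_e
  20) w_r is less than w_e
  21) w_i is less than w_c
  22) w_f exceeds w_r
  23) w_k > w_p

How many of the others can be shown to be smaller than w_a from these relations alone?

7

Directly below w_a: w_e, w_k, w_c.
One step further: w_i, w_r, w_p, w_f (7 so far).
Nothing else is reachable below w_a; 7 in all.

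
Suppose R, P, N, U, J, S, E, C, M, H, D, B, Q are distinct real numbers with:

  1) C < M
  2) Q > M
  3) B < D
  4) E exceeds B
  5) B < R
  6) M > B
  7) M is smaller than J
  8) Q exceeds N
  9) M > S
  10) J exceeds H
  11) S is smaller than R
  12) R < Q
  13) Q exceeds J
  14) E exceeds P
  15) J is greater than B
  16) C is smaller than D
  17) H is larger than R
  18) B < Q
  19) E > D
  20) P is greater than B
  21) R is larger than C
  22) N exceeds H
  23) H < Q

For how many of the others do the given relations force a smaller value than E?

The elements the relations force below E are B, C, P, D — no chain reaches any other.
That is 4.

4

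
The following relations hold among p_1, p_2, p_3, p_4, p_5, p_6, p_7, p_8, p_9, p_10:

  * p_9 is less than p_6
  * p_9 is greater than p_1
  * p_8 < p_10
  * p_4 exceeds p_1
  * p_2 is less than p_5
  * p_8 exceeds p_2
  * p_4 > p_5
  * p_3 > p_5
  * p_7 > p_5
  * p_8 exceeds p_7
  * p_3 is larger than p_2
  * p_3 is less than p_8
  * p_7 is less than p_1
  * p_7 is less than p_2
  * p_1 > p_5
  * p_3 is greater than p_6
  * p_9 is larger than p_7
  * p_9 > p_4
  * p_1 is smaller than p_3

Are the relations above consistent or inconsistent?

We have p_5 < p_7 stated directly, yet also p_7 < p_2 < p_5 by chaining the others — so p_7 < p_5. Contradiction.

inconsistent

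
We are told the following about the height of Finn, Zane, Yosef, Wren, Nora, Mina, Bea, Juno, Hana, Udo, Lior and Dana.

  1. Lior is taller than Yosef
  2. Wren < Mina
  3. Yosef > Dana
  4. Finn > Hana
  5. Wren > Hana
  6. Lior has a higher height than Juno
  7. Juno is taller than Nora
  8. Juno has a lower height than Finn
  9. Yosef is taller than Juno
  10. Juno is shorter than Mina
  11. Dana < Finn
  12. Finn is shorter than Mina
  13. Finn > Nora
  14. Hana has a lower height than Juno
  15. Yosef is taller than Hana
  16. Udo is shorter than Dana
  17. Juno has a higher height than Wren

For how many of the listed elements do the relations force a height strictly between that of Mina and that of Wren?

Chaining upward from Wren reaches: Juno, Yosef, Finn, Lior.
Chaining downward from Mina reaches: Hana, Nora, Udo, Juno, Dana, Finn.
Strictly between Wren and Mina are those in both lists: Juno, Finn — 2 elements.

2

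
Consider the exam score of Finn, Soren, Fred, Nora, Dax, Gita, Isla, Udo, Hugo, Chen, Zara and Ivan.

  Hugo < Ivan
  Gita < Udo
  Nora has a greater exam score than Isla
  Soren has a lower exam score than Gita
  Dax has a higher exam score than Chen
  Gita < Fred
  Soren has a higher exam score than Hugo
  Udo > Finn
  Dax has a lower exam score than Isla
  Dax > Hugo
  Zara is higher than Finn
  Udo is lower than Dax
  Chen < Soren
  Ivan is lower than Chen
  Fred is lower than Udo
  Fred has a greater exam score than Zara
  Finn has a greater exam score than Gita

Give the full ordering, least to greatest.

Hugo < Ivan < Chen < Soren < Gita < Finn < Zara < Fred < Udo < Dax < Isla < Nora

Each adjacent pair is fixed by a given relation: Hugo < Ivan; Ivan < Chen; Chen < Soren; Soren < Gita; Gita < Finn; Finn < Zara; Zara < Fred; Fred < Udo; Udo < Dax; Dax < Isla; Isla < Nora. Chaining them end to end gives the full order.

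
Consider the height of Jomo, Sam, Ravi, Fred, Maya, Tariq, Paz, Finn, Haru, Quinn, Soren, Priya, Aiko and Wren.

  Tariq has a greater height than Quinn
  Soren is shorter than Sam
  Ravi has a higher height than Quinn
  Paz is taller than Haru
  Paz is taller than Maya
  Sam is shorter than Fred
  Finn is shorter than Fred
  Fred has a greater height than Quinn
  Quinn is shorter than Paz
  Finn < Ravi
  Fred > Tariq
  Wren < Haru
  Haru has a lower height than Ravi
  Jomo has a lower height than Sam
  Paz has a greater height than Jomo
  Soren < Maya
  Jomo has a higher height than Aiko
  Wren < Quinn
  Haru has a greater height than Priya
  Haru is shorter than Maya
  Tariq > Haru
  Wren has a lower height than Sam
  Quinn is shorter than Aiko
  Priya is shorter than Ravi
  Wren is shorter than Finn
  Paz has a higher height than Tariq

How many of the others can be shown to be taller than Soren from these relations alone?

4

The elements the relations force above Soren are Sam, Maya, Paz, Fred — no chain reaches any other.
That is 4.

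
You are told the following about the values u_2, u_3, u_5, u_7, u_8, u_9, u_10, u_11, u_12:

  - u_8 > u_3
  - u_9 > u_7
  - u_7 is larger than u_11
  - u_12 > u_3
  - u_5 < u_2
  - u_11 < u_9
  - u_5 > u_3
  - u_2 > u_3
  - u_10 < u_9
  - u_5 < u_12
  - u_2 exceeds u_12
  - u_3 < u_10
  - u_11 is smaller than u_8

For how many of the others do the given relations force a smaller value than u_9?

4

Directly below u_9: u_11, u_10, u_7.
One step further: u_3 (4 so far).
Nothing else is reachable below u_9; 4 in all.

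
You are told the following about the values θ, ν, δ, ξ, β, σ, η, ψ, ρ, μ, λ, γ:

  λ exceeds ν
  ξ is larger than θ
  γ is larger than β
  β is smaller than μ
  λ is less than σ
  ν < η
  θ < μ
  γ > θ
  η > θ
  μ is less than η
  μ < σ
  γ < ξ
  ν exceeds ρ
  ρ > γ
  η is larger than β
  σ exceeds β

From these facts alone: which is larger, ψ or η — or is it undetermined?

Following every chain through ψ: nothing is chained to ψ.
η is not reached, and no chain runs the other way from η to ψ.
So the given relations leave the order of ψ and η undetermined.

undetermined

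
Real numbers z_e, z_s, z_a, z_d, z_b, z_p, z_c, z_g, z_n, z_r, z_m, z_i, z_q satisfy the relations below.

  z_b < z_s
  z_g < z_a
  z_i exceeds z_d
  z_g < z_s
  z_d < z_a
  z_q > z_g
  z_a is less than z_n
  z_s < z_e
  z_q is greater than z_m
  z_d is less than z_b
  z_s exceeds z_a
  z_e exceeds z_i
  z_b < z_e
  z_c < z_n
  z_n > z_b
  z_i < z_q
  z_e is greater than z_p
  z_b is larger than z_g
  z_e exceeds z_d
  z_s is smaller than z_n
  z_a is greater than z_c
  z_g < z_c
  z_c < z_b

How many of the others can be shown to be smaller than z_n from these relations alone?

6

From z_n the given relations immediately reach z_c, z_a, z_b, z_s.
From those, z_g, z_d — 6 in total.
Nothing else is reachable below z_n; 6 in all.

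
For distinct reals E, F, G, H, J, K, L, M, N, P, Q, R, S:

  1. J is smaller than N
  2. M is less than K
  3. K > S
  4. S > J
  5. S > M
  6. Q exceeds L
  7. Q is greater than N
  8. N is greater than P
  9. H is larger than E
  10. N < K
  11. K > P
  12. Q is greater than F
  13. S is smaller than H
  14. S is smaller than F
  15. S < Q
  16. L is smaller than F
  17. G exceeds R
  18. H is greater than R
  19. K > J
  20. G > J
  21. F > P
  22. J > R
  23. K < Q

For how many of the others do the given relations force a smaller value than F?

Directly below F: L, P, S.
One step further: M, J (5 so far).
One step further: R (6 so far).
No other element is forced below F by the given relations, so the count is 6.

6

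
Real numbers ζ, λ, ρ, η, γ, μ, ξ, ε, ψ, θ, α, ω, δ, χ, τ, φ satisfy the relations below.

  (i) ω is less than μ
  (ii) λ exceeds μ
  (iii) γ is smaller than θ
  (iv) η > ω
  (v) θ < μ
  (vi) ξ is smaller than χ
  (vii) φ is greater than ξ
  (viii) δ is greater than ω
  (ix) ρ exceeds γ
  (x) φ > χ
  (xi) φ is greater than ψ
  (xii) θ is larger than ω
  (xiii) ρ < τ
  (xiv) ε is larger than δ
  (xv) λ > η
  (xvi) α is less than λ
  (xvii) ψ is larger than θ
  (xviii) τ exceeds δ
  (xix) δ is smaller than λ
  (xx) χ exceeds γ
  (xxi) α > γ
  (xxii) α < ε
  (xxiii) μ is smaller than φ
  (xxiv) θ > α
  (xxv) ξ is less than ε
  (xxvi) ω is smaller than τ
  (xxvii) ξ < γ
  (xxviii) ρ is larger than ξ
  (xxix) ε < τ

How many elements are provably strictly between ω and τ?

The relations place ω below τ. An element lies strictly between them when it is forced above ω and also forced below τ.
Above ω: {δ, θ, η, ψ, μ, λ, φ, ε}. Below τ: {δ, ξ, γ, α, ε, ρ}.
Intersection: {δ, ε} — 2.

2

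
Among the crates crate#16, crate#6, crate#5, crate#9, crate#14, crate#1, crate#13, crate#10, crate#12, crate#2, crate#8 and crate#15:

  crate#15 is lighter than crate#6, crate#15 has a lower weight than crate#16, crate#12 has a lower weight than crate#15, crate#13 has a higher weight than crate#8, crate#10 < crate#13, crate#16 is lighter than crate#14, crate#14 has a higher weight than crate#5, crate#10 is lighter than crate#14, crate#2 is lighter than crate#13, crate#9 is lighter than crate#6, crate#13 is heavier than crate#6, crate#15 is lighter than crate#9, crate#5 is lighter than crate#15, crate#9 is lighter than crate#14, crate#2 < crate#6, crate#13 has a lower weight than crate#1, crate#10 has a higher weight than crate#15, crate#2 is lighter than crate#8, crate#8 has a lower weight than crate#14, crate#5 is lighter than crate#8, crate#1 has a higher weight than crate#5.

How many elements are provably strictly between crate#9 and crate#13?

1

Chaining upward from crate#9 reaches: crate#6, crate#1, crate#14.
Chaining downward from crate#13 reaches: crate#5, crate#12, crate#15, crate#2, crate#6, crate#10, crate#8.
Strictly between crate#9 and crate#13 are those in both lists: crate#6 — 1 element.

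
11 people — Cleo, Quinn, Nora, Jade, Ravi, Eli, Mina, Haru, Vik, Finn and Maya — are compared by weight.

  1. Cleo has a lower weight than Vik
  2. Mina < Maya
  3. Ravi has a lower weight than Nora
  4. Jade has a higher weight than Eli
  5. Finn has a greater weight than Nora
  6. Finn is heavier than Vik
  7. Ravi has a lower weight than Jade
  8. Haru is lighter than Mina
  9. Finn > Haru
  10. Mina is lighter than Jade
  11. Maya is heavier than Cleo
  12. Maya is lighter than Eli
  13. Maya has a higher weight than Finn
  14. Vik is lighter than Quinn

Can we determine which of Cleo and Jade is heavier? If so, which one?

Cleo < Vik and Vik < Finn give Cleo < Finn.
Then Finn < Maya extends the chain to Maya.
With Maya < Eli: Cleo < Vik < Finn < Maya < Eli.
With Eli < Jade: Cleo < Vik < Finn < Maya < Eli < Jade.
So Jade is heavier.

Jade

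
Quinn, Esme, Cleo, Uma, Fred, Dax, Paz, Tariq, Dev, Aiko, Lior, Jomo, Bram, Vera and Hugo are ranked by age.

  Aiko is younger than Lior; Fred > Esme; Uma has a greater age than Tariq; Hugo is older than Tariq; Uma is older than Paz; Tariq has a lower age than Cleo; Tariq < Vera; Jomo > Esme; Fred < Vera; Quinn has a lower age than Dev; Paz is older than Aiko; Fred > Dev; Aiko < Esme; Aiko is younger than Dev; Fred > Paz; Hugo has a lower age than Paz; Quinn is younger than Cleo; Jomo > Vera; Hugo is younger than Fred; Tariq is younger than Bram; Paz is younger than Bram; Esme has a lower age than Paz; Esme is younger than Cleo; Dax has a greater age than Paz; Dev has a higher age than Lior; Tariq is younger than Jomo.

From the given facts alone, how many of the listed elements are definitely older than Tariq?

9

The elements the relations force above Tariq are Hugo, Paz, Uma, Fred, Vera, Jomo, Bram, Dax, Cleo — no chain reaches any other.
That is 9.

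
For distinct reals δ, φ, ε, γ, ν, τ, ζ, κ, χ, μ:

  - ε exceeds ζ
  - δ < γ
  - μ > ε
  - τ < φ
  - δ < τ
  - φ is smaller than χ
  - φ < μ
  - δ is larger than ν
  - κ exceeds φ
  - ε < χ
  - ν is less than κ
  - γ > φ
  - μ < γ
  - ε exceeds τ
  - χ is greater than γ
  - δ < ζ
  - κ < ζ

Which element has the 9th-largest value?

Piecing the relations together gives one ordering: ν < δ < τ < φ < κ < ζ < ε < μ < γ < χ.
Counting 9 from the largest end gives δ.

δ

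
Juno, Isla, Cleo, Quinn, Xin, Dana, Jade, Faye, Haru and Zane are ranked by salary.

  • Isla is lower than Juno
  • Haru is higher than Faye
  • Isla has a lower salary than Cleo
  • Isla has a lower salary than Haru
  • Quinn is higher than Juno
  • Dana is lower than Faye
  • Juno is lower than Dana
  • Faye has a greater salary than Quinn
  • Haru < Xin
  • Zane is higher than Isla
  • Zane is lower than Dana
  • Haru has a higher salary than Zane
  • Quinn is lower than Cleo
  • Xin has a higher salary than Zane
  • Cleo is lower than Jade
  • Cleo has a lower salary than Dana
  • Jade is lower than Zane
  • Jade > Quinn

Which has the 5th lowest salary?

The consecutive relations fix a unique order: Isla < Juno < Quinn < Cleo < Jade < Zane < Dana < Faye < Haru < Xin.
Counting 5 from the smallest end gives Jade.

Jade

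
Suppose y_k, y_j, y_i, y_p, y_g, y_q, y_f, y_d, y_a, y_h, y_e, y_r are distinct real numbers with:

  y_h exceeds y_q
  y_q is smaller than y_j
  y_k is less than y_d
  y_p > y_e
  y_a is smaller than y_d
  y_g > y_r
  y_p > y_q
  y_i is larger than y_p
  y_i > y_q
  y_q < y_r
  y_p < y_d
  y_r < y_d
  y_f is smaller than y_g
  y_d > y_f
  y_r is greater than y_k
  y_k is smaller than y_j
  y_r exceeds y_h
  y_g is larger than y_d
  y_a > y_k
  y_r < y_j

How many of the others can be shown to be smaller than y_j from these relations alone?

4

From y_j the given relations immediately reach y_q, y_k, y_r.
From those, y_h — 4 in total.
Nothing else is reachable below y_j; 4 in all.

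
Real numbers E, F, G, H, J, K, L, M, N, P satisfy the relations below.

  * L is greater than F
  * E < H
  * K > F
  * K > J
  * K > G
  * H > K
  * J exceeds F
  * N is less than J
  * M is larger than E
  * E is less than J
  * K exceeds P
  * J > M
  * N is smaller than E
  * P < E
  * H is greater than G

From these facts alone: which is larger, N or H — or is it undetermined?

H

N < E and E < M give N < M.
With M < J: N < E < M < J.
With J < K: N < E < M < J < K.
Then K < H extends the chain to H.
So H is larger.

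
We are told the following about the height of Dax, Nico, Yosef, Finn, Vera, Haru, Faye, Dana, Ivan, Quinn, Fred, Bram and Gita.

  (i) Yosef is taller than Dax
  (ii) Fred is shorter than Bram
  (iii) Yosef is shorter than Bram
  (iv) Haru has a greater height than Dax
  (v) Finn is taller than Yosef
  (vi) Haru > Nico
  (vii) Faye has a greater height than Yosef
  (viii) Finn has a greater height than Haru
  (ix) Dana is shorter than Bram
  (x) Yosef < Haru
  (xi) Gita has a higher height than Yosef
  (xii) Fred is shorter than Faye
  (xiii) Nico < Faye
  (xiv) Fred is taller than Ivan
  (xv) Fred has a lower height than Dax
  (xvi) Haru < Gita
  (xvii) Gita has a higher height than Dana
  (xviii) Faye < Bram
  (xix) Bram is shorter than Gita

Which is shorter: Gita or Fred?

Link the given pairs in sequence: Fred < Dax; Dax < Yosef; Yosef < Faye; Faye < Bram; Bram < Gita.
Together: Fred < Dax < Yosef < Faye < Bram < Gita.
So Fred < Gita; Fred is the shorter of the two.

Fred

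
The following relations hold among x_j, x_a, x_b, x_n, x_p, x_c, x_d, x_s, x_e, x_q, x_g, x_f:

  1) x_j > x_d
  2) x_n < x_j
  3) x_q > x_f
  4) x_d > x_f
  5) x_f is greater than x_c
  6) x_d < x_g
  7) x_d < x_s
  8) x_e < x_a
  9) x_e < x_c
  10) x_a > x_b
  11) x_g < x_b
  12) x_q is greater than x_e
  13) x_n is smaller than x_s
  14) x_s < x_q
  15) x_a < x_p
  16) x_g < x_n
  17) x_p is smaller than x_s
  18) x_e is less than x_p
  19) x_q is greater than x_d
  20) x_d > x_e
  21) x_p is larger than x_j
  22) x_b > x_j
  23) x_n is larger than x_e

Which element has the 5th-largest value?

Piecing the relations together gives one ordering: x_e < x_c < x_f < x_d < x_g < x_n < x_j < x_b < x_a < x_p < x_s < x_q.
The 5th largest is x_b.

x_b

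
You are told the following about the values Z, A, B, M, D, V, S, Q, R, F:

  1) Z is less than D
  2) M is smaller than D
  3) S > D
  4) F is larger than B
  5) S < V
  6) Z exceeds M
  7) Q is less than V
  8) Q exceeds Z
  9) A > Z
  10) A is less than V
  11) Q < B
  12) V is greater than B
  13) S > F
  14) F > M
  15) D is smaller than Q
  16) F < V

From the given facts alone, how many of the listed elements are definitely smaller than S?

6

The elements the relations force below S are M, Z, D, Q, B, F — no chain reaches any other.
That is 6.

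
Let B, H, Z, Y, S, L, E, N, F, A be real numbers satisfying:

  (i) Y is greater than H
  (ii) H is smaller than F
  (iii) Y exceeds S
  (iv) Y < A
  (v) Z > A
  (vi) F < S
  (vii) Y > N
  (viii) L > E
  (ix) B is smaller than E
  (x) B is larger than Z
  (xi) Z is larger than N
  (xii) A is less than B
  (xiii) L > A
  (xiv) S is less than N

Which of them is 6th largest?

Y

The consecutive relations fix a unique order: H < F < S < N < Y < A < Z < B < E < L.
The 6th largest is Y.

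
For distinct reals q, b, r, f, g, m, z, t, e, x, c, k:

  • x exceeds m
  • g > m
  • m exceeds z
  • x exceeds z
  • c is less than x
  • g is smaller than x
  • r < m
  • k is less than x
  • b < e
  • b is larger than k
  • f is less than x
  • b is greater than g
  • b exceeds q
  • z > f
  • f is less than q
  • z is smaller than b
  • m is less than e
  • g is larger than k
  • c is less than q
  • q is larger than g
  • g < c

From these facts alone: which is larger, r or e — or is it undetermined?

e

r < m and m < g give r < g.
With g < c: r < m < g < c.
Then c < q extends the chain to q.
With q < b: r < m < g < c < q < b.
With b < e: r < m < g < c < q < b < e.
So e is larger.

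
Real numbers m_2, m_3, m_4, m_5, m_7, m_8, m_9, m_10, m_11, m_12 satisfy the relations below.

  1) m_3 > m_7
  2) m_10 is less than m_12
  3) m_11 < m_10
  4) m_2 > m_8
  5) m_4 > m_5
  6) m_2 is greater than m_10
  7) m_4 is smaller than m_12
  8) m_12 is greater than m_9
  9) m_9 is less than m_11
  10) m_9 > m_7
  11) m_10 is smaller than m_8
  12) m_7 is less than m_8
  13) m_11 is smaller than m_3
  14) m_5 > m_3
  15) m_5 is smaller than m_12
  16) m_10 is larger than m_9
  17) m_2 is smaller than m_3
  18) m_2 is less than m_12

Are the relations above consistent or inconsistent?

The single ordering m_7 < m_9 < m_11 < m_10 < m_8 < m_2 < m_3 < m_5 < m_4 < m_12 satisfies every listed relation, so no contradiction arises.

consistent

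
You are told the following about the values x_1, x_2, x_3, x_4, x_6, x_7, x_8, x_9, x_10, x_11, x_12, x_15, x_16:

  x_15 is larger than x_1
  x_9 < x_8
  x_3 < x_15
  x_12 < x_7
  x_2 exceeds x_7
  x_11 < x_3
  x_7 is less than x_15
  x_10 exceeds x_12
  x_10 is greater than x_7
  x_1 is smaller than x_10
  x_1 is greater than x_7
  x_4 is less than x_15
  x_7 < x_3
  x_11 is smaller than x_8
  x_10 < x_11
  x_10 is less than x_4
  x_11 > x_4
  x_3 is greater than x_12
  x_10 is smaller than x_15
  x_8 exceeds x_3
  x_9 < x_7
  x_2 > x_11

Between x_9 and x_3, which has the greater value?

Chaining the given relations: x_9 < x_7 < x_1 < x_10 < x_4 < x_11 < x_3.
So x_9 < x_3; x_3 is the larger of the two.

x_3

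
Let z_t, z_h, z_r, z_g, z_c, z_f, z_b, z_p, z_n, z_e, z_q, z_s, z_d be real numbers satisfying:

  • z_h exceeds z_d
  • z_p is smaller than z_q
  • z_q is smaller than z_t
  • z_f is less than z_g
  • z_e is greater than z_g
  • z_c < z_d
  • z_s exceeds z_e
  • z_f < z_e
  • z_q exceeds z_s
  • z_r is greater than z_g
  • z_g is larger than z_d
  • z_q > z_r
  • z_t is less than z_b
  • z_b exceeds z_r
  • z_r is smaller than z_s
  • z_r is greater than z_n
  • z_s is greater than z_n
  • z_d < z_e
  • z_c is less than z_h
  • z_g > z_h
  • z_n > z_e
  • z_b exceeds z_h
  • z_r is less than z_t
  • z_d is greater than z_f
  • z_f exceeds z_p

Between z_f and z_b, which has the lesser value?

z_f

z_f < z_d and z_d < z_h give z_f < z_h.
Then z_h < z_g extends the chain to z_g.
With z_g < z_e: z_f < z_d < z_h < z_g < z_e.
Then z_e < z_n extends the chain to z_n.
With z_n < z_r: z_f < z_d < z_h < z_g < z_e < z_n < z_r.
Then z_r < z_s extends the chain to z_s.
With z_s < z_q: z_f < z_d < z_h < z_g < z_e < z_n < z_r < z_s < z_q.
With z_q < z_t: z_f < z_d < z_h < z_g < z_e < z_n < z_r < z_s < z_q < z_t.
With z_t < z_b: z_f < z_d < z_h < z_g < z_e < z_n < z_r < z_s < z_q < z_t < z_b.
So z_f < z_b; z_f is the smaller of the two.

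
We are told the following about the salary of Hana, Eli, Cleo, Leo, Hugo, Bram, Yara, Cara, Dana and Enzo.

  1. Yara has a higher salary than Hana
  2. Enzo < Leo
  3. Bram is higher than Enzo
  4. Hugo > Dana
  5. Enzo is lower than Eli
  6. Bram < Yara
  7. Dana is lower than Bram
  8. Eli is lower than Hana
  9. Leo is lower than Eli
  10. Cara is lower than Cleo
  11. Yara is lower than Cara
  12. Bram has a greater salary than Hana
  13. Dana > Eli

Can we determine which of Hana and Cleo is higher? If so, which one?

Cleo

Chaining the given relations: Hana < Bram < Yara < Cara < Cleo.
So Cleo is higher.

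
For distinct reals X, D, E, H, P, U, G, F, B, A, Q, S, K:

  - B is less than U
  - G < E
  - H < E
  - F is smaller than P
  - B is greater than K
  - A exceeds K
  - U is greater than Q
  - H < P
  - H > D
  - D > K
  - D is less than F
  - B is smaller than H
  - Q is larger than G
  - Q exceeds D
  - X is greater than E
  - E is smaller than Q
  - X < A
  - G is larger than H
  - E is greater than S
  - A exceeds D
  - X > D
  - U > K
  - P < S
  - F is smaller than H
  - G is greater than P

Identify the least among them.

K

Chaining upward from K: directly above it, D, B, U, A; then F, H, X, Q; then P, G, E; then S.
That covers every other element, and nothing is given below K, so K is the least.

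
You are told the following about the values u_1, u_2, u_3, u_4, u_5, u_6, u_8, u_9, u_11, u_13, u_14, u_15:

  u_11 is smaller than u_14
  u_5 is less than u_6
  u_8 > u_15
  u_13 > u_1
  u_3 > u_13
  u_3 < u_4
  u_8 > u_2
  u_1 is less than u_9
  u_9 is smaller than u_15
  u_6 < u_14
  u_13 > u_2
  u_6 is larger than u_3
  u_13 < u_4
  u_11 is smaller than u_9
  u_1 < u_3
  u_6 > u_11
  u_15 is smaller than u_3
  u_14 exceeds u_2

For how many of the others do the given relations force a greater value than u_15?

5

From u_15 the given relations immediately reach u_3, u_8.
From those, u_4, u_6 — 4 in total.
From those, u_14 — 5 in total.
Nothing else is reachable above u_15; 5 in all.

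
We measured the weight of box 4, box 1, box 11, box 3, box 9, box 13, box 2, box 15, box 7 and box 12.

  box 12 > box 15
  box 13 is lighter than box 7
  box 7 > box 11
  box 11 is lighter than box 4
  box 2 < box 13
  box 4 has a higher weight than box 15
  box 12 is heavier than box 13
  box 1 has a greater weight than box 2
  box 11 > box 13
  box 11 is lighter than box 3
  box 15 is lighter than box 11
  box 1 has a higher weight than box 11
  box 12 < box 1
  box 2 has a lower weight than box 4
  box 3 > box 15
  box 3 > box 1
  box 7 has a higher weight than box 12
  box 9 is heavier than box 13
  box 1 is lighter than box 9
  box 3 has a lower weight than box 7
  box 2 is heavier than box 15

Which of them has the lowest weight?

box 2 is not least since box 15 < box 2; box 13 is not least since box 2 < box 13; box 11 is not least since box 15 < box 11; box 12 is not least since box 13 < box 12; box 4 is not least since box 15 < box 4; box 1 is not least since box 12 < box 1; box 3 is not least since box 11 < box 3; box 9 is not least since box 13 < box 9; box 7 is not least since box 12 < box 7.
Only box 15 has nothing below it, so box 15 is the lowest weight.

box 15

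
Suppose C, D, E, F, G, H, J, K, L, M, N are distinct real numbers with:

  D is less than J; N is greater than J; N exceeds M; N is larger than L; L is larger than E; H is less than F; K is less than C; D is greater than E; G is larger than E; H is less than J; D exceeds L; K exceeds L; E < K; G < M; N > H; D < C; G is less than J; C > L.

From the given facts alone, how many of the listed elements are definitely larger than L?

5

Directly above L: K, D, C, N.
One step further: J (5 so far).
No other element is forced above L by the given relations, so the count is 5.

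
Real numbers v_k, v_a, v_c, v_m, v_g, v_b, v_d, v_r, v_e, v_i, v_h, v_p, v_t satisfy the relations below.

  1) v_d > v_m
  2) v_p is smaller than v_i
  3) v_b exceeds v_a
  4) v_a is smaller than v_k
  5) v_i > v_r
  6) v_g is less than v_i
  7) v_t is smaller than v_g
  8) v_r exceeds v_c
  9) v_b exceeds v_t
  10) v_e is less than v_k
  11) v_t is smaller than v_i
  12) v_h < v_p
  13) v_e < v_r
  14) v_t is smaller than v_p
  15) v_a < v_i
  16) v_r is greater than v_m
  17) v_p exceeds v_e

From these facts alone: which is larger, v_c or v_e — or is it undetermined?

Following every chain through v_c: above v_c we get v_r, v_i.
v_e is not reached, and no chain runs the other way from v_e to v_c.
So the given relations leave the order of v_c and v_e undetermined.

undetermined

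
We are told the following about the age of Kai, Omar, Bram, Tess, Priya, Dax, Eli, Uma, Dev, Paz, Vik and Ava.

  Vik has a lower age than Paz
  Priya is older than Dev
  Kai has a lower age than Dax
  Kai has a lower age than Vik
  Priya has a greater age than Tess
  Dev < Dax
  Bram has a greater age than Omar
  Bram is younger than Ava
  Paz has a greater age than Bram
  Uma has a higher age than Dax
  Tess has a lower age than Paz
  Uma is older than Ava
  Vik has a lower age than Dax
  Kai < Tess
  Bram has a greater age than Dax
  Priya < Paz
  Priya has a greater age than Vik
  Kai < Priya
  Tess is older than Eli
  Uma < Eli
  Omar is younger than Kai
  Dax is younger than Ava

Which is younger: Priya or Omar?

Link the given pairs in sequence: Omar < Kai; Kai < Vik; Vik < Dax; Dax < Ava; Ava < Uma; Uma < Eli; Eli < Tess; Tess < Priya.
Chaining these gives Omar < Kai < Vik < Dax < Ava < Uma < Eli < Tess < Priya.
So Omar < Priya; Omar is the younger of the two.

Omar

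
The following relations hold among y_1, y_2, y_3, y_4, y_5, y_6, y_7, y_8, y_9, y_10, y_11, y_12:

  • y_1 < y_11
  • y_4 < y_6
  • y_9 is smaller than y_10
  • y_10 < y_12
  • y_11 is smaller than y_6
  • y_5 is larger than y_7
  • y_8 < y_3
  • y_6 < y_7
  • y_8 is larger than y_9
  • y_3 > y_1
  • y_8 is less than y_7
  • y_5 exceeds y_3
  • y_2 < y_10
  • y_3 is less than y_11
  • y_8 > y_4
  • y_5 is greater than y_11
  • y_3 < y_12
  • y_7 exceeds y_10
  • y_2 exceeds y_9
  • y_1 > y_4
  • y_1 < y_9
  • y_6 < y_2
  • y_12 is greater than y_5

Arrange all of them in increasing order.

Each adjacent pair is fixed by a given relation: y_4 < y_1; y_1 < y_9; y_9 < y_8; y_8 < y_3; y_3 < y_11; y_11 < y_6; y_6 < y_2; y_2 < y_10; y_10 < y_7; y_7 < y_5; y_5 < y_12. Chaining them end to end gives the full order.

y_4 < y_1 < y_9 < y_8 < y_3 < y_11 < y_6 < y_2 < y_10 < y_7 < y_5 < y_12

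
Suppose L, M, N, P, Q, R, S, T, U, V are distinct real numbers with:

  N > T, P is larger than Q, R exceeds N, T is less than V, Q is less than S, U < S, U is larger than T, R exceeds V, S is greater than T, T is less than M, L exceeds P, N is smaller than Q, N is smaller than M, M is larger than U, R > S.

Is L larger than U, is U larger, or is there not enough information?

undetermined

Following every chain through U: above U we get S, M, R; below U we get T.
L is not reached, and no chain runs the other way from L to U.
So the given relations leave the order of U and L undetermined.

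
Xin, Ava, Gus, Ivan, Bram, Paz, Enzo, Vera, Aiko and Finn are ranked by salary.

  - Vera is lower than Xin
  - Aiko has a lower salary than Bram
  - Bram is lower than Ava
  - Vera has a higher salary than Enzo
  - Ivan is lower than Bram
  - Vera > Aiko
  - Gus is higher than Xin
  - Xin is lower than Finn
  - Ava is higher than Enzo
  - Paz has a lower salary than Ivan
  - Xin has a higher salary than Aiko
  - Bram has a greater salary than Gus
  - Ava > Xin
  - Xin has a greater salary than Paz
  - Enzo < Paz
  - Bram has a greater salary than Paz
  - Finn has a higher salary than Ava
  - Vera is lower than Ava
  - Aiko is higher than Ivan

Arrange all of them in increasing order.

Each adjacent pair is fixed by a given relation: Enzo < Paz; Paz < Ivan; Ivan < Aiko; Aiko < Vera; Vera < Xin; Xin < Gus; Gus < Bram; Bram < Ava; Ava < Finn. Chaining them end to end gives the full order.

Enzo < Paz < Ivan < Aiko < Vera < Xin < Gus < Bram < Ava < Finn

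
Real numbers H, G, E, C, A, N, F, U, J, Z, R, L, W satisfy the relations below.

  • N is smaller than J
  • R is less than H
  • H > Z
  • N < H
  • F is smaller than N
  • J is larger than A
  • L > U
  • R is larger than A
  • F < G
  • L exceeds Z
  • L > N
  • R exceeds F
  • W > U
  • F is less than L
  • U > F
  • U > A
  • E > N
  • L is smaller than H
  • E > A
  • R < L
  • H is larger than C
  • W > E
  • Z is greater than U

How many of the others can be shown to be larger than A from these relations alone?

8

The elements the relations force above A are U, J, R, Z, L, E, H, W — no chain reaches any other.
That is 8.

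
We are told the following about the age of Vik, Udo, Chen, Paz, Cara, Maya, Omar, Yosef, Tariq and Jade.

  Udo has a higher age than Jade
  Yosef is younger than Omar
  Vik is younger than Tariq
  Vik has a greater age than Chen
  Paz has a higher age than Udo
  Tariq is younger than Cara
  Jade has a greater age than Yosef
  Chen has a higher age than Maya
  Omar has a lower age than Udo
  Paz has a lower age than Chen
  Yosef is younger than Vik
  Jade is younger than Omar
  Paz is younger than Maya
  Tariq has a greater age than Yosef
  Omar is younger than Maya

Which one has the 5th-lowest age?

Paz

Piecing the relations together gives one ordering: Yosef < Jade < Omar < Udo < Paz < Maya < Chen < Vik < Tariq < Cara.
The 5th smallest is Paz.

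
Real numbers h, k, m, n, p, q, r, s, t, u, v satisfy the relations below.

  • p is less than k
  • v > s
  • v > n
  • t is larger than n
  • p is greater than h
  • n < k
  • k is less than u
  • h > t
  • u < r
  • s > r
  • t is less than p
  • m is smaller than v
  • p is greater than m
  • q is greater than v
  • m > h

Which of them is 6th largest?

Chaining the given pairs: n < t < h < m < p < k < u < r < s < v < q.
Counting 6 from the largest end gives k.

k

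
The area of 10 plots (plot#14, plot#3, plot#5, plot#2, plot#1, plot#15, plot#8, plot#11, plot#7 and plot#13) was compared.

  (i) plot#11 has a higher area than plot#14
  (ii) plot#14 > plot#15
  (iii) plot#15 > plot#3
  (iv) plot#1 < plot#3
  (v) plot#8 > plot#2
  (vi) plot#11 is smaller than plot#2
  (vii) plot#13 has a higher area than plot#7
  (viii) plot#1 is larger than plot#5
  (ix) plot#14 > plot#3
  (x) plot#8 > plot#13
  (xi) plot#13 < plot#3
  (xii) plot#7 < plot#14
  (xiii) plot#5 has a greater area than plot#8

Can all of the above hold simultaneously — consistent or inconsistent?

Chaining the given relations yields plot#3 < plot#15 < plot#14 < plot#11 < plot#2 < plot#8 < plot#5 < plot#1, so plot#3 < plot#1. But one relation states plot#1 < plot#3. These cannot both hold.

inconsistent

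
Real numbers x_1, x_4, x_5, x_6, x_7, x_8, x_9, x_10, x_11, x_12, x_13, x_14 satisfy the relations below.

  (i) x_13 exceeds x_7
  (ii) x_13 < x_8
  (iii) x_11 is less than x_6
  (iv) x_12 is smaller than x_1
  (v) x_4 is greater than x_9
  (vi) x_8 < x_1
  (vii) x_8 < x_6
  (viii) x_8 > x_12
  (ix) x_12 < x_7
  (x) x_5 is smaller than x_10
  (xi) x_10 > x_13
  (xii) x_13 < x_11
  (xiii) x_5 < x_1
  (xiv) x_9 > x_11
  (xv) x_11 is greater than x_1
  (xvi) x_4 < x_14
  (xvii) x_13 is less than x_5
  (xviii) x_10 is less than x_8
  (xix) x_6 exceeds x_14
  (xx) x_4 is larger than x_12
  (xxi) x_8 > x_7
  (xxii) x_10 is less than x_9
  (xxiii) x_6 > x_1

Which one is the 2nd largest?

Piecing the relations together gives one ordering: x_12 < x_7 < x_13 < x_5 < x_10 < x_8 < x_1 < x_11 < x_9 < x_4 < x_14 < x_6.
Counting 2 from the largest end gives x_14.

x_14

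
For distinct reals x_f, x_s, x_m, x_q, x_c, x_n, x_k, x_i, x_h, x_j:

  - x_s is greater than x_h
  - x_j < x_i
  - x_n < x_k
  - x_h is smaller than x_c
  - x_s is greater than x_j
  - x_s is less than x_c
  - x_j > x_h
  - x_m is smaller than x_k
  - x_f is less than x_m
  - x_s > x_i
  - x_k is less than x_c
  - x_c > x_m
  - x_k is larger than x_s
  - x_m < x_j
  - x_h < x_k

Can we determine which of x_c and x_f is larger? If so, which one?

x_f < x_m and x_m < x_j give x_f < x_j.
With x_j < x_i: x_f < x_m < x_j < x_i.
Then x_i < x_s extends the chain to x_s.
Then x_s < x_k extends the chain to x_k.
Then x_k < x_c extends the chain to x_c.
So x_c is larger.

x_c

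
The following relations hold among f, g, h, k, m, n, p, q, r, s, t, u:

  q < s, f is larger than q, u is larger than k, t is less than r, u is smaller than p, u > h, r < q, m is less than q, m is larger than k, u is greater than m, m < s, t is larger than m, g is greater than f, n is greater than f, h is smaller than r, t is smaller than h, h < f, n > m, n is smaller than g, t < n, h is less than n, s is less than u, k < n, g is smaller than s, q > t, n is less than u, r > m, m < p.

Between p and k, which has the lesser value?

Following the relations from k: k < m < t < h < r < q < f < n < g < s < u < p.
So k < p; k is the smaller of the two.

k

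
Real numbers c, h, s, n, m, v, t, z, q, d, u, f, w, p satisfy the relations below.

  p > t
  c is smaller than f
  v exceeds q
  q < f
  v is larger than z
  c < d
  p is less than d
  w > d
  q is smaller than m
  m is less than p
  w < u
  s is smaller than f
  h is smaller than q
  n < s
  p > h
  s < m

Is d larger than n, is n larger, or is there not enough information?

Following the relations from n: n < s < m < p < d.
So d is larger.

d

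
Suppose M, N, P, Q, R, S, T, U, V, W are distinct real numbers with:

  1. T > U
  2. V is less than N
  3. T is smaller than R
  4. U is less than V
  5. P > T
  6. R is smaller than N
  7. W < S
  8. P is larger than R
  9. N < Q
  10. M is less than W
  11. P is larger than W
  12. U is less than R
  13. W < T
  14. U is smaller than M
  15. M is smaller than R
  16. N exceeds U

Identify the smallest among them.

U

M is not least since U < M; V is not least since U < V; W is not least since M < W; T is not least since U < T; R is not least since M < R; S is not least since W < S; P is not least since W < P; N is not least since R < N; Q is not least since N < Q.
Only U has nothing below it, so U is the smallest.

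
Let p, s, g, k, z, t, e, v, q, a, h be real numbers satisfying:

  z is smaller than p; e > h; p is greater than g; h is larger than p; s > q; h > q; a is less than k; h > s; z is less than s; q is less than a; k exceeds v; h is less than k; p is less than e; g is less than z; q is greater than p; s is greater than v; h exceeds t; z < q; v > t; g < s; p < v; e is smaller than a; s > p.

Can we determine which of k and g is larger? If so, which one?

k

g < z and z < p give g < p.
With p < q: g < z < p < q.
Then q < h extends the chain to h.
With h < e: g < z < p < q < h < e.
Then e < a extends the chain to a.
Then a < k extends the chain to k.
So k is larger.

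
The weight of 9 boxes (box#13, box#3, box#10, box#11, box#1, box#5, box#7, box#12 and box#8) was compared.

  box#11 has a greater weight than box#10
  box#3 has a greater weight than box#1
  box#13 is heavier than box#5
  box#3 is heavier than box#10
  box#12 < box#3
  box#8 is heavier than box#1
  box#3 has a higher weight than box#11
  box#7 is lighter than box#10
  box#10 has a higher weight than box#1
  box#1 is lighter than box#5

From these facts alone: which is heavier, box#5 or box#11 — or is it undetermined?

undetermined

Following every chain through box#5: above box#5 we get box#13; below box#5 we get box#1.
box#11 is not reached, and no chain runs the other way from box#11 to box#5.
So the given relations leave the order of box#5 and box#11 undetermined.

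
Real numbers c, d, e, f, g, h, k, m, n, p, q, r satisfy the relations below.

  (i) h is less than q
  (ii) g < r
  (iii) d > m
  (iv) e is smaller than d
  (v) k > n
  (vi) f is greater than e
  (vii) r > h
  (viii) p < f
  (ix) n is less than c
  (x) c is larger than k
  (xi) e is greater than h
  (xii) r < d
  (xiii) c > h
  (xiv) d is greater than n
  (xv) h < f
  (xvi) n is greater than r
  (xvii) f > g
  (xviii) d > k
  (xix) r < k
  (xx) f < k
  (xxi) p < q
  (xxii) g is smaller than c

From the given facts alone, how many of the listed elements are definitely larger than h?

The elements the relations force above h are r, n, e, q, f, k, d, c — no chain reaches any other.
That is 8.

8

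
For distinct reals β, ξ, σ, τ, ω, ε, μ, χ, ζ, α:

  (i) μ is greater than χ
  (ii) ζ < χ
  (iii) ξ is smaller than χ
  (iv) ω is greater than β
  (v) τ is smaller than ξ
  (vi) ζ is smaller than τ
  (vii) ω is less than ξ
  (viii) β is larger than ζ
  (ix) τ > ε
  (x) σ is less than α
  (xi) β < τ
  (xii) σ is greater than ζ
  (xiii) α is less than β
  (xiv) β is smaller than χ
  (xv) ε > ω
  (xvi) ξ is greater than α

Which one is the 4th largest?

Chaining the given pairs: ζ < σ < α < β < ω < ε < τ < ξ < χ < μ.
The 4th largest is τ.

τ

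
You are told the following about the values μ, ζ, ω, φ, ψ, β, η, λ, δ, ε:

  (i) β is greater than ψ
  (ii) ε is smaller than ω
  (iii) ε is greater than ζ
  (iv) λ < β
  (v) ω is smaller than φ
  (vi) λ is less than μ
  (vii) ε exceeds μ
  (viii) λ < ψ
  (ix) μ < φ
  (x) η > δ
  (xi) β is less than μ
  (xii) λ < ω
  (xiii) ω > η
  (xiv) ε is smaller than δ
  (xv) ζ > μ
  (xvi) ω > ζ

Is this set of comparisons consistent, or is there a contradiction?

consistent

Every relation is compatible with λ < ψ < β < μ < ζ < ε < δ < η < ω < φ; the set is consistent.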